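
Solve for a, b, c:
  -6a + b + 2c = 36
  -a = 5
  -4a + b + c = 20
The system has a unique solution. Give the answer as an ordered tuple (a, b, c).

(-5, -6, 6)

Form the augmented matrix and row-reduce:
  [ -6  1  2  |  36 ]
  [ -1  0  0  |   5 ]
  [ -4  1  1  |  20 ]
R1 := -1/6·R1
  [  1  -1/6  -1/3  |  -6 ]
  [ -1     0     0  |   5 ]
  [ -4     1     1  |  20 ]
R2 := R2 + R1
  [  1  -1/6  -1/3  |  -6 ]
  [  0  -1/6  -1/3  |  -1 ]
  [ -4     1     1  |  20 ]
R3 := R3 + 4·R1
  [ 1  -1/6  -1/3  |  -6 ]
  [ 0  -1/6  -1/3  |  -1 ]
  [ 0   1/3  -1/3  |  -4 ]
R2 := -6·R2
  [ 1  -1/6  -1/3  |  -6 ]
  [ 0     1     2  |   6 ]
  [ 0   1/3  -1/3  |  -4 ]
R3 := R3 − 1/3·R2
  [ 1  -1/6  -1/3  |  -6 ]
  [ 0     1     2  |   6 ]
  [ 0     0    -1  |  -6 ]
R3 := -1·R3
  [ 1  -1/6  -1/3  |  -6 ]
  [ 0     1     2  |   6 ]
  [ 0     0     1  |   6 ]
R2 := R2 − 2·R3
  [ 1  -1/6  -1/3  |  -6 ]
  [ 0     1     0  |  -6 ]
  [ 0     0     1  |   6 ]
R1 := R1 + 1/3·R3
  [ 1  -1/6  0  |  -4 ]
  [ 0     1  0  |  -6 ]
  [ 0     0  1  |   6 ]
R1 := R1 + 1/6·R2
  [ 1  0  0  |  -5 ]
  [ 0  1  0  |  -6 ]
  [ 0  0  1  |   6 ]
Reading off the last column: a = -5, b = -6, c = 6.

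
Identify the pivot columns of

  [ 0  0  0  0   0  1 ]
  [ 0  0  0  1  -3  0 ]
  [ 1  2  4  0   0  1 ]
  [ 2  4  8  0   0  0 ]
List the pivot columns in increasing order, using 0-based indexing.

0, 3, 5

Swap r1 and r3.
  [ 1  2  4  0   0  1 ]
  [ 0  0  0  1  -3  0 ]
  [ 0  0  0  0   0  1 ]
  [ 2  4  8  0   0  0 ]
Subtract 2 times r1 from r4.
  [ 1  2  4  0   0   1 ]
  [ 0  0  0  1  -3   0 ]
  [ 0  0  0  0   0   1 ]
  [ 0  0  0  0   0  -2 ]
Add 2 times r3 to r4.
  [ 1  2  4  0   0  1 ]
  [ 0  0  0  1  -3  0 ]
  [ 0  0  0  0   0  1 ]
  [ 0  0  0  0   0  0 ]
Subtract r3 from r1.
  [ 1  2  4  0   0  0 ]
  [ 0  0  0  1  -3  0 ]
  [ 0  0  0  0   0  1 ]
  [ 0  0  0  0   0  0 ]
Pivot columns are the columns containing a leading 1.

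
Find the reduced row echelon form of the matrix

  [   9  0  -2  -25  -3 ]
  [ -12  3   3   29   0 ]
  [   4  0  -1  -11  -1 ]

[[1, 0, 0, -3, -1], [0, 1, 0, -4/3, -1], [0, 0, 1, -1, -3]]

Multiply R1 by 1/9.
  [   1  0  -2/9  -25/9  -1/3 ]
  [ -12  3     3     29     0 ]
  [   4  0    -1    -11    -1 ]
Add 12 times R1 to R2.
  [ 1  0  -2/9  -25/9  -1/3 ]
  [ 0  3   1/3  -13/3    -4 ]
  [ 4  0    -1    -11    -1 ]
Subtract 4 times R1 from R3.
  [ 1  0  -2/9  -25/9  -1/3 ]
  [ 0  3   1/3  -13/3    -4 ]
  [ 0  0  -1/9    1/9   1/3 ]
Multiply R2 by 1/3.
  [ 1  0  -2/9  -25/9  -1/3 ]
  [ 0  1   1/9  -13/9  -4/3 ]
  [ 0  0  -1/9    1/9   1/3 ]
Multiply R3 by -9.
  [ 1  0  -2/9  -25/9  -1/3 ]
  [ 0  1   1/9  -13/9  -4/3 ]
  [ 0  0     1     -1    -3 ]
Subtract 1/9 times R3 from R2.
  [ 1  0  -2/9  -25/9  -1/3 ]
  [ 0  1     0   -4/3    -1 ]
  [ 0  0     1     -1    -3 ]
Add 2/9 times R3 to R1.
  [ 1  0  0    -3  -1 ]
  [ 0  1  0  -4/3  -1 ]
  [ 0  0  1    -1  -3 ]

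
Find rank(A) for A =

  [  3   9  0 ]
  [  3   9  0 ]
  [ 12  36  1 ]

R1 -> 1/3·R1
  [  1   3  0 ]
  [  3   9  0 ]
  [ 12  36  1 ]
R2 -> R2 − 3·R1
  [  1   3  0 ]
  [  0   0  0 ]
  [ 12  36  1 ]
R3 -> R3 − 12·R1
  [ 1  3  0 ]
  [ 0  0  0 ]
  [ 0  0  1 ]
R2 <-> R3
  [ 1  3  0 ]
  [ 0  0  1 ]
  [ 0  0  0 ]
The reduced form has 2 nonzero rows.

rank = 2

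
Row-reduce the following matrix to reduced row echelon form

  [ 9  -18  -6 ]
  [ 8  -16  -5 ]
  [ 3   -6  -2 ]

R1 → 1/9·R1
  [ 1   -2  -2/3 ]
  [ 8  -16    -5 ]
  [ 3   -6    -2 ]
R2 → R2 − 8·R1
  [ 1  -2  -2/3 ]
  [ 0   0   1/3 ]
  [ 3  -6    -2 ]
R3 → R3 − 3·R1
  [ 1  -2  -2/3 ]
  [ 0   0   1/3 ]
  [ 0   0     0 ]
R2 → 3·R2
  [ 1  -2  -2/3 ]
  [ 0   0     1 ]
  [ 0   0     0 ]
R1 → R1 + 2/3·R2
  [ 1  -2  0 ]
  [ 0   0  1 ]
  [ 0   0  0 ]

[[1, -2, 0], [0, 0, 1], [0, 0, 0]]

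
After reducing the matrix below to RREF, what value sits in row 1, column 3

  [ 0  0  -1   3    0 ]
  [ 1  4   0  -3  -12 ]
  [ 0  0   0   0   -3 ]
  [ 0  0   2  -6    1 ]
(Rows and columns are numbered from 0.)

r1 <=> r2
r2 -> -1·r2
r4 -> r4 − 2·r2
r3 -> -1/3·r3
r4 -> r4 − r3
r1 -> r1 + 12·r3

-3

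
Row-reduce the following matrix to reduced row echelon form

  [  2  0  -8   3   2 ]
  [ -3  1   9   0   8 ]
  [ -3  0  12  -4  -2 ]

[[1, 0, -4, 0, -2], [0, 1, -3, 0, 2], [0, 0, 0, 1, 2]]

R1 -> 1/2·R1
R2 -> R2 + 3·R1
R3 -> R3 + 3·R1
R3 -> 2·R3
R2 -> R2 − 9/2·R3
R1 -> R1 − 3/2·R3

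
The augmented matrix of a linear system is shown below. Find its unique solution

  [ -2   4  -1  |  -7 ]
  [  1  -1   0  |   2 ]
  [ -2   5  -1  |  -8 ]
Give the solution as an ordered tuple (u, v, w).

R1 ← -1/2·R1
  [  1  -2  1/2  |  7/2 ]
  [  1  -1    0  |    2 ]
  [ -2   5   -1  |   -8 ]
R2 ← R2 − R1
  [  1  -2   1/2  |   7/2 ]
  [  0   1  -1/2  |  -3/2 ]
  [ -2   5    -1  |    -8 ]
R3 ← R3 + 2·R1
  [ 1  -2   1/2  |   7/2 ]
  [ 0   1  -1/2  |  -3/2 ]
  [ 0   1     0  |    -1 ]
R3 ← R3 − R2
  [ 1  -2   1/2  |   7/2 ]
  [ 0   1  -1/2  |  -3/2 ]
  [ 0   0   1/2  |   1/2 ]
R3 ← 2·R3
  [ 1  -2   1/2  |   7/2 ]
  [ 0   1  -1/2  |  -3/2 ]
  [ 0   0     1  |     1 ]
R2 ← R2 + 1/2·R3
  [ 1  -2  1/2  |  7/2 ]
  [ 0   1    0  |   -1 ]
  [ 0   0    1  |    1 ]
R1 ← R1 − 1/2·R3
  [ 1  -2  0  |   3 ]
  [ 0   1  0  |  -1 ]
  [ 0   0  1  |   1 ]
R1 ← R1 + 2·R2
  [ 1  0  0  |   1 ]
  [ 0  1  0  |  -1 ]
  [ 0  0  1  |   1 ]
Reading off the last column: u = 1, v = -1, w = 1.

(1, -1, 1)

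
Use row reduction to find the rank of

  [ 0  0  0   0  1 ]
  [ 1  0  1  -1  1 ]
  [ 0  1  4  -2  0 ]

rank = 3

ρ1 <=> ρ2
ρ2 <=> ρ3
ρ1 → ρ1 − ρ3
The reduced form has 3 nonzero rows.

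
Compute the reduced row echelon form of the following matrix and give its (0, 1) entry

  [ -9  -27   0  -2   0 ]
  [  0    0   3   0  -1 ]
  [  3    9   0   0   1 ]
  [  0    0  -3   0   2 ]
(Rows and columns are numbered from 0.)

ρ1 -> -1/9·ρ1
  [ 1  3   0  2/9   0 ]
  [ 0  0   3    0  -1 ]
  [ 3  9   0    0   1 ]
  [ 0  0  -3    0   2 ]
ρ3 -> ρ3 − 3·ρ1
  [ 1  3   0   2/9   0 ]
  [ 0  0   3     0  -1 ]
  [ 0  0   0  -2/3   1 ]
  [ 0  0  -3     0   2 ]
ρ2 -> 1/3·ρ2
  [ 1  3   0   2/9     0 ]
  [ 0  0   1     0  -1/3 ]
  [ 0  0   0  -2/3     1 ]
  [ 0  0  -3     0     2 ]
ρ4 -> ρ4 + 3·ρ2
  [ 1  3  0   2/9     0 ]
  [ 0  0  1     0  -1/3 ]
  [ 0  0  0  -2/3     1 ]
  [ 0  0  0     0     1 ]
ρ3 -> -3/2·ρ3
  [ 1  3  0  2/9     0 ]
  [ 0  0  1    0  -1/3 ]
  [ 0  0  0    1  -3/2 ]
  [ 0  0  0    0     1 ]
ρ3 -> ρ3 + 3/2·ρ4
  [ 1  3  0  2/9     0 ]
  [ 0  0  1    0  -1/3 ]
  [ 0  0  0    1     0 ]
  [ 0  0  0    0     1 ]
ρ2 -> ρ2 + 1/3·ρ4
  [ 1  3  0  2/9  0 ]
  [ 0  0  1    0  0 ]
  [ 0  0  0    1  0 ]
  [ 0  0  0    0  1 ]
ρ1 -> ρ1 − 2/9·ρ3
  [ 1  3  0  0  0 ]
  [ 0  0  1  0  0 ]
  [ 0  0  0  1  0 ]
  [ 0  0  0  0  1 ]

3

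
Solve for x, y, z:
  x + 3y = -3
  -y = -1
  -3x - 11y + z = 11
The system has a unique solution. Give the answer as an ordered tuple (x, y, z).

Form the augmented matrix and row-reduce:
  [  1    3  0  |  -3 ]
  [  0   -1  0  |  -1 ]
  [ -3  -11  1  |  11 ]
R3 → R3 + 3·R1
R2 → -1·R2
R3 → R3 + 2·R2
R1 → R1 − 3·R2
Reading off the last column: x = -6, y = 1, z = 4.

(-6, 1, 4)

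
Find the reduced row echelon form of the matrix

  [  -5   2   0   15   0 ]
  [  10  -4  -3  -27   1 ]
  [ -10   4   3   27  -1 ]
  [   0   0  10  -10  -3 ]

Multiply R1 by -1/5.
Subtract 10 times R1 from R2.
Add 10 times R1 to R3.
Multiply R2 by -1/3.
Subtract 3 times R2 from R3.
Subtract 10 times R2 from R4.
Swap R3 and R4.
Multiply R3 by 3.
Add 1/3 times R3 to R2.

[[1, -2/5, 0, -3, 0], [0, 0, 1, -1, 0], [0, 0, 0, 0, 1], [0, 0, 0, 0, 0]]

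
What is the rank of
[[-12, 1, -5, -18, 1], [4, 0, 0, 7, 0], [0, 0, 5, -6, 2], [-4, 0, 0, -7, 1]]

rank = 4

r1 := -1/12·r1
  [  1  -1/12  5/12  3/2  -1/12 ]
  [  4      0     0    7      0 ]
  [  0      0     5   -6      2 ]
  [ -4      0     0   -7      1 ]
r2 := r2 − 4·r1
  [  1  -1/12  5/12  3/2  -1/12 ]
  [  0    1/3  -5/3    1    1/3 ]
  [  0      0     5   -6      2 ]
  [ -4      0     0   -7      1 ]
r4 := r4 + 4·r1
  [ 1  -1/12  5/12  3/2  -1/12 ]
  [ 0    1/3  -5/3    1    1/3 ]
  [ 0      0     5   -6      2 ]
  [ 0   -1/3   5/3   -1    2/3 ]
r2 := 3·r2
  [ 1  -1/12  5/12  3/2  -1/12 ]
  [ 0      1    -5    3      1 ]
  [ 0      0     5   -6      2 ]
  [ 0   -1/3   5/3   -1    2/3 ]
r4 := r4 + 1/3·r2
  [ 1  -1/12  5/12  3/2  -1/12 ]
  [ 0      1    -5    3      1 ]
  [ 0      0     5   -6      2 ]
  [ 0      0     0    0      1 ]
r3 := 1/5·r3
  [ 1  -1/12  5/12   3/2  -1/12 ]
  [ 0      1    -5     3      1 ]
  [ 0      0     1  -6/5    2/5 ]
  [ 0      0     0     0      1 ]
r3 := r3 − 2/5·r4
  [ 1  -1/12  5/12   3/2  -1/12 ]
  [ 0      1    -5     3      1 ]
  [ 0      0     1  -6/5      0 ]
  [ 0      0     0     0      1 ]
r2 := r2 − r4
  [ 1  -1/12  5/12   3/2  -1/12 ]
  [ 0      1    -5     3      0 ]
  [ 0      0     1  -6/5      0 ]
  [ 0      0     0     0      1 ]
r1 := r1 + 1/12·r4
  [ 1  -1/12  5/12   3/2  0 ]
  [ 0      1    -5     3  0 ]
  [ 0      0     1  -6/5  0 ]
  [ 0      0     0     0  1 ]
r2 := r2 + 5·r3
  [ 1  -1/12  5/12   3/2  0 ]
  [ 0      1     0    -3  0 ]
  [ 0      0     1  -6/5  0 ]
  [ 0      0     0     0  1 ]
r1 := r1 − 5/12·r3
  [ 1  -1/12  0     2  0 ]
  [ 0      1  0    -3  0 ]
  [ 0      0  1  -6/5  0 ]
  [ 0      0  0     0  1 ]
r1 := r1 + 1/12·r2
  [ 1  0  0   7/4  0 ]
  [ 0  1  0    -3  0 ]
  [ 0  0  1  -6/5  0 ]
  [ 0  0  0     0  1 ]
The reduced form has 4 nonzero rows.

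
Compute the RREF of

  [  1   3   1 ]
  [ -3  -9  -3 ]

[[1, 3, 1], [0, 0, 0]]

R2 ← R2 + 3·R1
  [ 1  3  1 ]
  [ 0  0  0 ]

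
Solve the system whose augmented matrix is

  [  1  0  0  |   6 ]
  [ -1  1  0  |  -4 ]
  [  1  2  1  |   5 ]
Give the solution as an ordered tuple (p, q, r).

R2 ← R2 + R1
  [ 1  0  0  |  6 ]
  [ 0  1  0  |  2 ]
  [ 1  2  1  |  5 ]
R3 ← R3 − R1
  [ 1  0  0  |   6 ]
  [ 0  1  0  |   2 ]
  [ 0  2  1  |  -1 ]
R3 ← R3 − 2·R2
  [ 1  0  0  |   6 ]
  [ 0  1  0  |   2 ]
  [ 0  0  1  |  -5 ]
Reading off the last column: p = 6, q = 2, r = -5.

(6, 2, -5)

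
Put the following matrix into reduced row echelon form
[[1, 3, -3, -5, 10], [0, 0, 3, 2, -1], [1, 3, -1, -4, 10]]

[[1, 3, 0, 0, 3], [0, 0, 1, 0, 1], [0, 0, 0, 1, -2]]

Subtract ρ1 from ρ3.
Multiply ρ2 by 1/3.
Subtract 2 times ρ2 from ρ3.
Multiply ρ3 by -3.
Subtract 2/3 times ρ3 from ρ2.
Add 5 times ρ3 to ρ1.
Add 3 times ρ2 to ρ1.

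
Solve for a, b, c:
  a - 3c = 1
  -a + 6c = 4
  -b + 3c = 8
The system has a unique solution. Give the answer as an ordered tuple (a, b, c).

Form the augmented matrix and row-reduce:
  [  1   0  -3  |  1 ]
  [ -1   0   6  |  4 ]
  [  0  -1   3  |  8 ]
Add ρ1 to ρ2.
  [ 1   0  -3  |  1 ]
  [ 0   0   3  |  5 ]
  [ 0  -1   3  |  8 ]
Swap ρ2 and ρ3.
  [ 1   0  -3  |  1 ]
  [ 0  -1   3  |  8 ]
  [ 0   0   3  |  5 ]
Multiply ρ2 by -1.
  [ 1  0  -3  |   1 ]
  [ 0  1  -3  |  -8 ]
  [ 0  0   3  |   5 ]
Multiply ρ3 by 1/3.
  [ 1  0  -3  |    1 ]
  [ 0  1  -3  |   -8 ]
  [ 0  0   1  |  5/3 ]
Add 3 times ρ3 to ρ2.
  [ 1  0  -3  |    1 ]
  [ 0  1   0  |   -3 ]
  [ 0  0   1  |  5/3 ]
Add 3 times ρ3 to ρ1.
  [ 1  0  0  |    6 ]
  [ 0  1  0  |   -3 ]
  [ 0  0  1  |  5/3 ]
Reading off the last column: a = 6, b = -3, c = 5/3.

(6, -3, 5/3)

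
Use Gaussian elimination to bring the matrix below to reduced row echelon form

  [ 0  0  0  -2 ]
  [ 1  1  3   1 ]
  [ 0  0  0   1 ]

[[1, 1, 3, 0], [0, 0, 0, 1], [0, 0, 0, 0]]

R1 ↔ R2
  [ 1  1  3   1 ]
  [ 0  0  0  -2 ]
  [ 0  0  0   1 ]
R2 := -1/2·R2
  [ 1  1  3  1 ]
  [ 0  0  0  1 ]
  [ 0  0  0  1 ]
R3 := R3 − R2
  [ 1  1  3  1 ]
  [ 0  0  0  1 ]
  [ 0  0  0  0 ]
R1 := R1 − R2
  [ 1  1  3  0 ]
  [ 0  0  0  1 ]
  [ 0  0  0  0 ]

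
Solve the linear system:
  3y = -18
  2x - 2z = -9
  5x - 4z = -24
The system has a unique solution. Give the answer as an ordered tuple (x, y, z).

(-6, -6, -3/2)

Form the augmented matrix and row-reduce:
  [ 0  3   0  |  -18 ]
  [ 2  0  -2  |   -9 ]
  [ 5  0  -4  |  -24 ]
R1 <-> R2
  [ 2  0  -2  |   -9 ]
  [ 0  3   0  |  -18 ]
  [ 5  0  -4  |  -24 ]
R1 -> 1/2·R1
  [ 1  0  -1  |  -9/2 ]
  [ 0  3   0  |   -18 ]
  [ 5  0  -4  |   -24 ]
R3 -> R3 − 5·R1
  [ 1  0  -1  |  -9/2 ]
  [ 0  3   0  |   -18 ]
  [ 0  0   1  |  -3/2 ]
R2 -> 1/3·R2
  [ 1  0  -1  |  -9/2 ]
  [ 0  1   0  |    -6 ]
  [ 0  0   1  |  -3/2 ]
R1 -> R1 + R3
  [ 1  0  0  |    -6 ]
  [ 0  1  0  |    -6 ]
  [ 0  0  1  |  -3/2 ]
Reading off the last column: x = -6, y = -6, z = -3/2.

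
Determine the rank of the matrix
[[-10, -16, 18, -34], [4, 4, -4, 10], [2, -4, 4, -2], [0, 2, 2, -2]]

rank = 4

r1 -> -1/10·r1
r2 -> r2 − 4·r1
r3 -> r3 − 2·r1
r2 -> -5/12·r2
r3 -> r3 + 36/5·r2
r4 -> r4 − 2·r2
r3 -> -1/2·r3
r4 -> r4 − 14/3·r3
r4 -> -3·r4
r3 -> r3 + r4
r2 -> r2 − 3/2·r4
r1 -> r1 − 17/5·r4
r2 -> r2 + 4/3·r3
r1 -> r1 + 9/5·r3
r1 -> r1 − 8/5·r2
The reduced form has 4 nonzero rows.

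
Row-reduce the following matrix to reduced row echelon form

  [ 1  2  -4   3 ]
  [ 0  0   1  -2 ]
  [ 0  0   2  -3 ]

[[1, 2, 0, 0], [0, 0, 1, 0], [0, 0, 0, 1]]

R3 ← R3 − 2·R2
  [ 1  2  -4   3 ]
  [ 0  0   1  -2 ]
  [ 0  0   0   1 ]
R2 ← R2 + 2·R3
  [ 1  2  -4  3 ]
  [ 0  0   1  0 ]
  [ 0  0   0  1 ]
R1 ← R1 − 3·R3
  [ 1  2  -4  0 ]
  [ 0  0   1  0 ]
  [ 0  0   0  1 ]
R1 ← R1 + 4·R2
  [ 1  2  0  0 ]
  [ 0  0  1  0 ]
  [ 0  0  0  1 ]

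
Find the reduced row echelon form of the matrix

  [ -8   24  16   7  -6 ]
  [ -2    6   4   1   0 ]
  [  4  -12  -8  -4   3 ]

ρ1 -> -1/8·ρ1
  [  1   -3  -2  -7/8  3/4 ]
  [ -2    6   4     1    0 ]
  [  4  -12  -8    -4    3 ]
ρ2 -> ρ2 + 2·ρ1
  [ 1   -3  -2  -7/8  3/4 ]
  [ 0    0   0  -3/4  3/2 ]
  [ 4  -12  -8    -4    3 ]
ρ3 -> ρ3 − 4·ρ1
  [ 1  -3  -2  -7/8  3/4 ]
  [ 0   0   0  -3/4  3/2 ]
  [ 0   0   0  -1/2    0 ]
ρ2 -> -4/3·ρ2
  [ 1  -3  -2  -7/8  3/4 ]
  [ 0   0   0     1   -2 ]
  [ 0   0   0  -1/2    0 ]
ρ3 -> ρ3 + 1/2·ρ2
  [ 1  -3  -2  -7/8  3/4 ]
  [ 0   0   0     1   -2 ]
  [ 0   0   0     0   -1 ]
ρ3 -> -1·ρ3
  [ 1  -3  -2  -7/8  3/4 ]
  [ 0   0   0     1   -2 ]
  [ 0   0   0     0    1 ]
ρ2 -> ρ2 + 2·ρ3
  [ 1  -3  -2  -7/8  3/4 ]
  [ 0   0   0     1    0 ]
  [ 0   0   0     0    1 ]
ρ1 -> ρ1 − 3/4·ρ3
  [ 1  -3  -2  -7/8  0 ]
  [ 0   0   0     1  0 ]
  [ 0   0   0     0  1 ]
ρ1 -> ρ1 + 7/8·ρ2
  [ 1  -3  -2  0  0 ]
  [ 0   0   0  1  0 ]
  [ 0   0   0  0  1 ]

[[1, -3, -2, 0, 0], [0, 0, 0, 1, 0], [0, 0, 0, 0, 1]]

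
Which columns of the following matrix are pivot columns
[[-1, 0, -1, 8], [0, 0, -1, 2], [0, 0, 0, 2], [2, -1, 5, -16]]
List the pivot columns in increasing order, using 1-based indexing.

ρ1 := -1·ρ1
ρ4 := ρ4 − 2·ρ1
ρ2 ↔ ρ4
ρ2 := -1·ρ2
ρ3 ↔ ρ4
ρ3 := -1·ρ3
ρ4 := 1/2·ρ4
ρ3 := ρ3 + 2·ρ4
ρ1 := ρ1 + 8·ρ4
ρ2 := ρ2 + 3·ρ3
ρ1 := ρ1 − ρ3
Pivot columns are the columns containing a leading 1.

1, 2, 3, 4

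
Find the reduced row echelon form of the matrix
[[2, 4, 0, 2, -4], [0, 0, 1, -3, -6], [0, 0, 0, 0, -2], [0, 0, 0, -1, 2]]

[[1, 2, 0, 0, 0], [0, 0, 1, 0, 0], [0, 0, 0, 1, 0], [0, 0, 0, 0, 1]]

r1 := 1/2·r1
  [ 1  2  0   1  -2 ]
  [ 0  0  1  -3  -6 ]
  [ 0  0  0   0  -2 ]
  [ 0  0  0  -1   2 ]
r3 ↔ r4
  [ 1  2  0   1  -2 ]
  [ 0  0  1  -3  -6 ]
  [ 0  0  0  -1   2 ]
  [ 0  0  0   0  -2 ]
r3 := -1·r3
  [ 1  2  0   1  -2 ]
  [ 0  0  1  -3  -6 ]
  [ 0  0  0   1  -2 ]
  [ 0  0  0   0  -2 ]
r4 := -1/2·r4
  [ 1  2  0   1  -2 ]
  [ 0  0  1  -3  -6 ]
  [ 0  0  0   1  -2 ]
  [ 0  0  0   0   1 ]
r3 := r3 + 2·r4
  [ 1  2  0   1  -2 ]
  [ 0  0  1  -3  -6 ]
  [ 0  0  0   1   0 ]
  [ 0  0  0   0   1 ]
r2 := r2 + 6·r4
  [ 1  2  0   1  -2 ]
  [ 0  0  1  -3   0 ]
  [ 0  0  0   1   0 ]
  [ 0  0  0   0   1 ]
r1 := r1 + 2·r4
  [ 1  2  0   1  0 ]
  [ 0  0  1  -3  0 ]
  [ 0  0  0   1  0 ]
  [ 0  0  0   0  1 ]
r2 := r2 + 3·r3
  [ 1  2  0  1  0 ]
  [ 0  0  1  0  0 ]
  [ 0  0  0  1  0 ]
  [ 0  0  0  0  1 ]
r1 := r1 − r3
  [ 1  2  0  0  0 ]
  [ 0  0  1  0  0 ]
  [ 0  0  0  1  0 ]
  [ 0  0  0  0  1 ]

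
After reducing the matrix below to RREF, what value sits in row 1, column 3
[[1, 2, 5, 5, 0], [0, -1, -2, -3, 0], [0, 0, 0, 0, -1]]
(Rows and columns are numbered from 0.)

3

R2 → -1·R2
R3 → -1·R3
R1 → R1 − 2·R2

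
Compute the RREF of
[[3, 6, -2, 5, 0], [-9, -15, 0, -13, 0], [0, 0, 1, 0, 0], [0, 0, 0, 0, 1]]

[[1, 0, 0, 1/3, 0], [0, 1, 0, 2/3, 0], [0, 0, 1, 0, 0], [0, 0, 0, 0, 1]]

Multiply R1 by 1/3.
  [  1    2  -2/3  5/3  0 ]
  [ -9  -15     0  -13  0 ]
  [  0    0     1    0  0 ]
  [  0    0     0    0  1 ]
Add 9 times R1 to R2.
  [ 1  2  -2/3  5/3  0 ]
  [ 0  3    -6    2  0 ]
  [ 0  0     1    0  0 ]
  [ 0  0     0    0  1 ]
Multiply R2 by 1/3.
  [ 1  2  -2/3  5/3  0 ]
  [ 0  1    -2  2/3  0 ]
  [ 0  0     1    0  0 ]
  [ 0  0     0    0  1 ]
Add 2 times R3 to R2.
  [ 1  2  -2/3  5/3  0 ]
  [ 0  1     0  2/3  0 ]
  [ 0  0     1    0  0 ]
  [ 0  0     0    0  1 ]
Add 2/3 times R3 to R1.
  [ 1  2  0  5/3  0 ]
  [ 0  1  0  2/3  0 ]
  [ 0  0  1    0  0 ]
  [ 0  0  0    0  1 ]
Subtract 2 times R2 from R1.
  [ 1  0  0  1/3  0 ]
  [ 0  1  0  2/3  0 ]
  [ 0  0  1    0  0 ]
  [ 0  0  0    0  1 ]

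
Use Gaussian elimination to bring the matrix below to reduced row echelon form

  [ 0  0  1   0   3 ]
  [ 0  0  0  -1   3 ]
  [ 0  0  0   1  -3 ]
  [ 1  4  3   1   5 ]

R1 <-> R4
R2 <-> R4
R4 ← R4 + R3
R1 ← R1 − R3
R1 ← R1 − 3·R2

[[1, 4, 0, 0, -1], [0, 0, 1, 0, 3], [0, 0, 0, 1, -3], [0, 0, 0, 0, 0]]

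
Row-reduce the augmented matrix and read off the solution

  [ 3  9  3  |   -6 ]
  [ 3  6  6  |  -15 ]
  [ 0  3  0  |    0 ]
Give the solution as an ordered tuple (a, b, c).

r1 -> 1/3·r1
  [ 1  3  1  |   -2 ]
  [ 3  6  6  |  -15 ]
  [ 0  3  0  |    0 ]
r2 -> r2 − 3·r1
  [ 1   3  1  |  -2 ]
  [ 0  -3  3  |  -9 ]
  [ 0   3  0  |   0 ]
r2 -> -1/3·r2
  [ 1  3   1  |  -2 ]
  [ 0  1  -1  |   3 ]
  [ 0  3   0  |   0 ]
r3 -> r3 − 3·r2
  [ 1  3   1  |  -2 ]
  [ 0  1  -1  |   3 ]
  [ 0  0   3  |  -9 ]
r3 -> 1/3·r3
  [ 1  3   1  |  -2 ]
  [ 0  1  -1  |   3 ]
  [ 0  0   1  |  -3 ]
r2 -> r2 + r3
  [ 1  3  1  |  -2 ]
  [ 0  1  0  |   0 ]
  [ 0  0  1  |  -3 ]
r1 -> r1 − r3
  [ 1  3  0  |   1 ]
  [ 0  1  0  |   0 ]
  [ 0  0  1  |  -3 ]
r1 -> r1 − 3·r2
  [ 1  0  0  |   1 ]
  [ 0  1  0  |   0 ]
  [ 0  0  1  |  -3 ]
Reading off the last column: a = 1, b = 0, c = -3.

(1, 0, -3)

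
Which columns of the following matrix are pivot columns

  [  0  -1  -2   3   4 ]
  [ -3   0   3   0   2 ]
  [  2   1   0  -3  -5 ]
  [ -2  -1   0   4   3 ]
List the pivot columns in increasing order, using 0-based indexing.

Swap R1 and R2.
Multiply R1 by -1/3.
Subtract 2 times R1 from R3.
Add 2 times R1 to R4.
Multiply R2 by -1.
Subtract R2 from R3.
Add R2 to R4.
Swap R3 and R4.
Multiply R4 by 3.
Add 7/3 times R4 to R3.
Add 4 times R4 to R2.
Add 2/3 times R4 to R1.
Add 3 times R3 to R2.
Pivot columns are the columns containing a leading 1.

0, 1, 3, 4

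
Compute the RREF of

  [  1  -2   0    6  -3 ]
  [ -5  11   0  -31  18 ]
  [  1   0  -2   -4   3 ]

R2 -> R2 + 5·R1
  [ 1  -2   0   6  -3 ]
  [ 0   1   0  -1   3 ]
  [ 1   0  -2  -4   3 ]
R3 -> R3 − R1
  [ 1  -2   0    6  -3 ]
  [ 0   1   0   -1   3 ]
  [ 0   2  -2  -10   6 ]
R3 -> R3 − 2·R2
  [ 1  -2   0   6  -3 ]
  [ 0   1   0  -1   3 ]
  [ 0   0  -2  -8   0 ]
R3 -> -1/2·R3
  [ 1  -2  0   6  -3 ]
  [ 0   1  0  -1   3 ]
  [ 0   0  1   4   0 ]
R1 -> R1 + 2·R2
  [ 1  0  0   4  3 ]
  [ 0  1  0  -1  3 ]
  [ 0  0  1   4  0 ]

[[1, 0, 0, 4, 3], [0, 1, 0, -1, 3], [0, 0, 1, 4, 0]]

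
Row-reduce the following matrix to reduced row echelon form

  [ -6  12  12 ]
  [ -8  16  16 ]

R1 → -1/6·R1
  [  1  -2  -2 ]
  [ -8  16  16 ]
R2 → R2 + 8·R1
  [ 1  -2  -2 ]
  [ 0   0   0 ]

[[1, -2, -2], [0, 0, 0]]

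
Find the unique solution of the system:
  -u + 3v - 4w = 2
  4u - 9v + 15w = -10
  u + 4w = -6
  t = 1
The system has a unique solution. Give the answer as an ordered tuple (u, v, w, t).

(2, -4/3, -2, 1)

Form the augmented matrix and row-reduce:
  [ -1   3  -4  0  |    2 ]
  [  4  -9  15  0  |  -10 ]
  [  1   0   4  0  |   -6 ]
  [  0   0   0  1  |    1 ]
r1 -> -1·r1
r2 -> r2 − 4·r1
r3 -> r3 − r1
r2 -> 1/3·r2
r3 -> r3 − 3·r2
r2 -> r2 + 1/3·r3
r1 -> r1 − 4·r3
r1 -> r1 + 3·r2
Reading off the last column: u = 2, v = -4/3, w = -2, t = 1.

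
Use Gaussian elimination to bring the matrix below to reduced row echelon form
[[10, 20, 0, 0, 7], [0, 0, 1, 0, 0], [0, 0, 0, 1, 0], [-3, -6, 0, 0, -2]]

ρ1 → 1/10·ρ1
  [  1   2  0  0  7/10 ]
  [  0   0  1  0     0 ]
  [  0   0  0  1     0 ]
  [ -3  -6  0  0    -2 ]
ρ4 → ρ4 + 3·ρ1
  [ 1  2  0  0  7/10 ]
  [ 0  0  1  0     0 ]
  [ 0  0  0  1     0 ]
  [ 0  0  0  0  1/10 ]
ρ4 → 10·ρ4
  [ 1  2  0  0  7/10 ]
  [ 0  0  1  0     0 ]
  [ 0  0  0  1     0 ]
  [ 0  0  0  0     1 ]
ρ1 → ρ1 − 7/10·ρ4
  [ 1  2  0  0  0 ]
  [ 0  0  1  0  0 ]
  [ 0  0  0  1  0 ]
  [ 0  0  0  0  1 ]

[[1, 2, 0, 0, 0], [0, 0, 1, 0, 0], [0, 0, 0, 1, 0], [0, 0, 0, 0, 1]]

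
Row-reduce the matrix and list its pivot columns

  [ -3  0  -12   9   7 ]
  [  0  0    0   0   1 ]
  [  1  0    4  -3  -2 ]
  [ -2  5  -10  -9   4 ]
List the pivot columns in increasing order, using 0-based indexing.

0, 1, 4

R1 -> -1/3·R1
  [  1  0    4  -3  -7/3 ]
  [  0  0    0   0     1 ]
  [  1  0    4  -3    -2 ]
  [ -2  5  -10  -9     4 ]
R3 -> R3 − R1
  [  1  0    4  -3  -7/3 ]
  [  0  0    0   0     1 ]
  [  0  0    0   0   1/3 ]
  [ -2  5  -10  -9     4 ]
R4 -> R4 + 2·R1
  [ 1  0   4   -3  -7/3 ]
  [ 0  0   0    0     1 ]
  [ 0  0   0    0   1/3 ]
  [ 0  5  -2  -15  -2/3 ]
R2 <-> R4
  [ 1  0   4   -3  -7/3 ]
  [ 0  5  -2  -15  -2/3 ]
  [ 0  0   0    0   1/3 ]
  [ 0  0   0    0     1 ]
R2 -> 1/5·R2
  [ 1  0     4  -3   -7/3 ]
  [ 0  1  -2/5  -3  -2/15 ]
  [ 0  0     0   0    1/3 ]
  [ 0  0     0   0      1 ]
R3 -> 3·R3
  [ 1  0     4  -3   -7/3 ]
  [ 0  1  -2/5  -3  -2/15 ]
  [ 0  0     0   0      1 ]
  [ 0  0     0   0      1 ]
R4 -> R4 − R3
  [ 1  0     4  -3   -7/3 ]
  [ 0  1  -2/5  -3  -2/15 ]
  [ 0  0     0   0      1 ]
  [ 0  0     0   0      0 ]
R2 -> R2 + 2/15·R3
  [ 1  0     4  -3  -7/3 ]
  [ 0  1  -2/5  -3     0 ]
  [ 0  0     0   0     1 ]
  [ 0  0     0   0     0 ]
R1 -> R1 + 7/3·R3
  [ 1  0     4  -3  0 ]
  [ 0  1  -2/5  -3  0 ]
  [ 0  0     0   0  1 ]
  [ 0  0     0   0  0 ]
Pivot columns are the columns containing a leading 1.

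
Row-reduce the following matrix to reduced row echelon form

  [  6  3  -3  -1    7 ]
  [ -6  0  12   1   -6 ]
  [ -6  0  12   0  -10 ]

[[1, 0, -2, 0, 5/3], [0, 1, 3, 0, 1/3], [0, 0, 0, 1, 4]]

ρ1 → 1/6·ρ1
ρ2 → ρ2 + 6·ρ1
ρ3 → ρ3 + 6·ρ1
ρ2 → 1/3·ρ2
ρ3 → ρ3 − 3·ρ2
ρ3 → -1·ρ3
ρ1 → ρ1 + 1/6·ρ3
ρ1 → ρ1 − 1/2·ρ2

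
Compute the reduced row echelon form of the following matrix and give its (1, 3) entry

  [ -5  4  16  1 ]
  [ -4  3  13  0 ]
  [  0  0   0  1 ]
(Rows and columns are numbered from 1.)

-4

r1 ← -1/5·r1
r2 ← r2 + 4·r1
r2 ← -5·r2
r2 ← r2 − 4·r3
r1 ← r1 + 1/5·r3
r1 ← r1 + 4/5·r2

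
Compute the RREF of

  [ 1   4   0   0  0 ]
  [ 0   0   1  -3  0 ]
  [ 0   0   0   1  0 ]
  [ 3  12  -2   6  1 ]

R4 := R4 − 3·R1
  [ 1  4   0   0  0 ]
  [ 0  0   1  -3  0 ]
  [ 0  0   0   1  0 ]
  [ 0  0  -2   6  1 ]
R4 := R4 + 2·R2
  [ 1  4  0   0  0 ]
  [ 0  0  1  -3  0 ]
  [ 0  0  0   1  0 ]
  [ 0  0  0   0  1 ]
R2 := R2 + 3·R3
  [ 1  4  0  0  0 ]
  [ 0  0  1  0  0 ]
  [ 0  0  0  1  0 ]
  [ 0  0  0  0  1 ]

[[1, 4, 0, 0, 0], [0, 0, 1, 0, 0], [0, 0, 0, 1, 0], [0, 0, 0, 0, 1]]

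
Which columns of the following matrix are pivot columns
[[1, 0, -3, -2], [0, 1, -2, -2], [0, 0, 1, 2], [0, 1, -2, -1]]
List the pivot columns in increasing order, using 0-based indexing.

Subtract ρ2 from ρ4.
  [ 1  0  -3  -2 ]
  [ 0  1  -2  -2 ]
  [ 0  0   1   2 ]
  [ 0  0   0   1 ]
Subtract 2 times ρ4 from ρ3.
  [ 1  0  -3  -2 ]
  [ 0  1  -2  -2 ]
  [ 0  0   1   0 ]
  [ 0  0   0   1 ]
Add 2 times ρ4 to ρ2.
  [ 1  0  -3  -2 ]
  [ 0  1  -2   0 ]
  [ 0  0   1   0 ]
  [ 0  0   0   1 ]
Add 2 times ρ4 to ρ1.
  [ 1  0  -3  0 ]
  [ 0  1  -2  0 ]
  [ 0  0   1  0 ]
  [ 0  0   0  1 ]
Add 2 times ρ3 to ρ2.
  [ 1  0  -3  0 ]
  [ 0  1   0  0 ]
  [ 0  0   1  0 ]
  [ 0  0   0  1 ]
Add 3 times ρ3 to ρ1.
  [ 1  0  0  0 ]
  [ 0  1  0  0 ]
  [ 0  0  1  0 ]
  [ 0  0  0  1 ]
Pivot columns are the columns containing a leading 1.

0, 1, 2, 3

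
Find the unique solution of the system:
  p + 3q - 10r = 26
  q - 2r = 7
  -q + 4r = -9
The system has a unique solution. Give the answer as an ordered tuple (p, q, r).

(1, 5, -1)

Form the augmented matrix and row-reduce:
  [ 1   3  -10  |  26 ]
  [ 0   1   -2  |   7 ]
  [ 0  -1    4  |  -9 ]
R3 -> R3 + R2
R3 -> 1/2·R3
R2 -> R2 + 2·R3
R1 -> R1 + 10·R3
R1 -> R1 − 3·R2
Reading off the last column: p = 1, q = 5, r = -1.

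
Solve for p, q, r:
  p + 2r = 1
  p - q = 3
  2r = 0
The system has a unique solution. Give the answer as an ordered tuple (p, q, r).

Form the augmented matrix and row-reduce:
  [ 1   0  2  |  1 ]
  [ 1  -1  0  |  3 ]
  [ 0   0  2  |  0 ]
Subtract r1 from r2.
  [ 1   0   2  |  1 ]
  [ 0  -1  -2  |  2 ]
  [ 0   0   2  |  0 ]
Multiply r2 by -1.
  [ 1  0  2  |   1 ]
  [ 0  1  2  |  -2 ]
  [ 0  0  2  |   0 ]
Multiply r3 by 1/2.
  [ 1  0  2  |   1 ]
  [ 0  1  2  |  -2 ]
  [ 0  0  1  |   0 ]
Subtract 2 times r3 from r2.
  [ 1  0  2  |   1 ]
  [ 0  1  0  |  -2 ]
  [ 0  0  1  |   0 ]
Subtract 2 times r3 from r1.
  [ 1  0  0  |   1 ]
  [ 0  1  0  |  -2 ]
  [ 0  0  1  |   0 ]
Reading off the last column: p = 1, q = -2, r = 0.

(1, -2, 0)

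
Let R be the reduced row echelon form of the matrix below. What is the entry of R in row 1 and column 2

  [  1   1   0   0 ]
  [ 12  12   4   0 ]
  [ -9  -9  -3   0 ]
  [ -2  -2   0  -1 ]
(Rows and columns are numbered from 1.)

r2 -> r2 − 12·r1
  [  1   1   0   0 ]
  [  0   0   4   0 ]
  [ -9  -9  -3   0 ]
  [ -2  -2   0  -1 ]
r3 -> r3 + 9·r1
  [  1   1   0   0 ]
  [  0   0   4   0 ]
  [  0   0  -3   0 ]
  [ -2  -2   0  -1 ]
r4 -> r4 + 2·r1
  [ 1  1   0   0 ]
  [ 0  0   4   0 ]
  [ 0  0  -3   0 ]
  [ 0  0   0  -1 ]
r2 -> 1/4·r2
  [ 1  1   0   0 ]
  [ 0  0   1   0 ]
  [ 0  0  -3   0 ]
  [ 0  0   0  -1 ]
r3 -> r3 + 3·r2
  [ 1  1  0   0 ]
  [ 0  0  1   0 ]
  [ 0  0  0   0 ]
  [ 0  0  0  -1 ]
r3 <-> r4
  [ 1  1  0   0 ]
  [ 0  0  1   0 ]
  [ 0  0  0  -1 ]
  [ 0  0  0   0 ]
r3 -> -1·r3
  [ 1  1  0  0 ]
  [ 0  0  1  0 ]
  [ 0  0  0  1 ]
  [ 0  0  0  0 ]

1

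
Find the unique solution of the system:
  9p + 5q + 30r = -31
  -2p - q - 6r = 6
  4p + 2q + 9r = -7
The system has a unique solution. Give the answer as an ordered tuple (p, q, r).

(1, 2, -5/3)

Form the augmented matrix and row-reduce:
  [  9   5  30  |  -31 ]
  [ -2  -1  -6  |    6 ]
  [  4   2   9  |   -7 ]
R1 → 1/9·R1
  [  1  5/9  10/3  |  -31/9 ]
  [ -2   -1    -6  |      6 ]
  [  4    2     9  |     -7 ]
R2 → R2 + 2·R1
  [ 1  5/9  10/3  |  -31/9 ]
  [ 0  1/9   2/3  |   -8/9 ]
  [ 4    2     9  |     -7 ]
R3 → R3 − 4·R1
  [ 1   5/9   10/3  |  -31/9 ]
  [ 0   1/9    2/3  |   -8/9 ]
  [ 0  -2/9  -13/3  |   61/9 ]
R2 → 9·R2
  [ 1   5/9   10/3  |  -31/9 ]
  [ 0     1      6  |     -8 ]
  [ 0  -2/9  -13/3  |   61/9 ]
R3 → R3 + 2/9·R2
  [ 1  5/9  10/3  |  -31/9 ]
  [ 0    1     6  |     -8 ]
  [ 0    0    -3  |      5 ]
R3 → -1/3·R3
  [ 1  5/9  10/3  |  -31/9 ]
  [ 0    1     6  |     -8 ]
  [ 0    0     1  |   -5/3 ]
R2 → R2 − 6·R3
  [ 1  5/9  10/3  |  -31/9 ]
  [ 0    1     0  |      2 ]
  [ 0    0     1  |   -5/3 ]
R1 → R1 − 10/3·R3
  [ 1  5/9  0  |  19/9 ]
  [ 0    1  0  |     2 ]
  [ 0    0  1  |  -5/3 ]
R1 → R1 − 5/9·R2
  [ 1  0  0  |     1 ]
  [ 0  1  0  |     2 ]
  [ 0  0  1  |  -5/3 ]
Reading off the last column: p = 1, q = 2, r = -5/3.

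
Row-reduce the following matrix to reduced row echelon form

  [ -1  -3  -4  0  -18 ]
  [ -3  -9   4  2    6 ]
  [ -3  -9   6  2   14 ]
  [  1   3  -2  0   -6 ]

[[1, 3, 0, 0, 2], [0, 0, 1, 0, 4], [0, 0, 0, 1, -2], [0, 0, 0, 0, 0]]

Multiply ρ1 by -1.
Add 3 times ρ1 to ρ2.
Add 3 times ρ1 to ρ3.
Subtract ρ1 from ρ4.
Multiply ρ2 by 1/16.
Subtract 18 times ρ2 from ρ3.
Add 6 times ρ2 to ρ4.
Multiply ρ3 by -4.
Subtract 3/4 times ρ3 from ρ4.
Subtract 1/8 times ρ3 from ρ2.
Subtract 4 times ρ2 from ρ1.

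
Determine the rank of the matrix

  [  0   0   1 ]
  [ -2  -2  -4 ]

ρ1 ↔ ρ2
  [ -2  -2  -4 ]
  [  0   0   1 ]
ρ1 ← -1/2·ρ1
  [ 1  1  2 ]
  [ 0  0  1 ]
ρ1 ← ρ1 − 2·ρ2
  [ 1  1  0 ]
  [ 0  0  1 ]
The reduced form has 2 nonzero rows.

rank = 2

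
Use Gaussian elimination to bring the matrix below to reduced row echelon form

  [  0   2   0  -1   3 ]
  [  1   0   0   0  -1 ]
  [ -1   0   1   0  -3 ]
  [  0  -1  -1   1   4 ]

Swap ρ1 and ρ2.
  [  1   0   0   0  -1 ]
  [  0   2   0  -1   3 ]
  [ -1   0   1   0  -3 ]
  [  0  -1  -1   1   4 ]
Add ρ1 to ρ3.
  [ 1   0   0   0  -1 ]
  [ 0   2   0  -1   3 ]
  [ 0   0   1   0  -4 ]
  [ 0  -1  -1   1   4 ]
Multiply ρ2 by 1/2.
  [ 1   0   0     0   -1 ]
  [ 0   1   0  -1/2  3/2 ]
  [ 0   0   1     0   -4 ]
  [ 0  -1  -1     1    4 ]
Add ρ2 to ρ4.
  [ 1  0   0     0    -1 ]
  [ 0  1   0  -1/2   3/2 ]
  [ 0  0   1     0    -4 ]
  [ 0  0  -1   1/2  11/2 ]
Add ρ3 to ρ4.
  [ 1  0  0     0   -1 ]
  [ 0  1  0  -1/2  3/2 ]
  [ 0  0  1     0   -4 ]
  [ 0  0  0   1/2  3/2 ]
Multiply ρ4 by 2.
  [ 1  0  0     0   -1 ]
  [ 0  1  0  -1/2  3/2 ]
  [ 0  0  1     0   -4 ]
  [ 0  0  0     1    3 ]
Add 1/2 times ρ4 to ρ2.
  [ 1  0  0  0  -1 ]
  [ 0  1  0  0   3 ]
  [ 0  0  1  0  -4 ]
  [ 0  0  0  1   3 ]

[[1, 0, 0, 0, -1], [0, 1, 0, 0, 3], [0, 0, 1, 0, -4], [0, 0, 0, 1, 3]]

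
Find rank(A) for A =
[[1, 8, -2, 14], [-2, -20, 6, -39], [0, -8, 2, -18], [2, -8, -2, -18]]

r2 := r2 + 2·r1
  [ 1   8  -2   14 ]
  [ 0  -4   2  -11 ]
  [ 0  -8   2  -18 ]
  [ 2  -8  -2  -18 ]
r4 := r4 − 2·r1
  [ 1    8  -2   14 ]
  [ 0   -4   2  -11 ]
  [ 0   -8   2  -18 ]
  [ 0  -24   2  -46 ]
r2 := -1/4·r2
  [ 1    8    -2    14 ]
  [ 0    1  -1/2  11/4 ]
  [ 0   -8     2   -18 ]
  [ 0  -24     2   -46 ]
r3 := r3 + 8·r2
  [ 1    8    -2    14 ]
  [ 0    1  -1/2  11/4 ]
  [ 0    0    -2     4 ]
  [ 0  -24     2   -46 ]
r4 := r4 + 24·r2
  [ 1  8    -2    14 ]
  [ 0  1  -1/2  11/4 ]
  [ 0  0    -2     4 ]
  [ 0  0   -10    20 ]
r3 := -1/2·r3
  [ 1  8    -2    14 ]
  [ 0  1  -1/2  11/4 ]
  [ 0  0     1    -2 ]
  [ 0  0   -10    20 ]
r4 := r4 + 10·r3
  [ 1  8    -2    14 ]
  [ 0  1  -1/2  11/4 ]
  [ 0  0     1    -2 ]
  [ 0  0     0     0 ]
r2 := r2 + 1/2·r3
  [ 1  8  -2   14 ]
  [ 0  1   0  7/4 ]
  [ 0  0   1   -2 ]
  [ 0  0   0    0 ]
r1 := r1 + 2·r3
  [ 1  8  0   10 ]
  [ 0  1  0  7/4 ]
  [ 0  0  1   -2 ]
  [ 0  0  0    0 ]
r1 := r1 − 8·r2
  [ 1  0  0   -4 ]
  [ 0  1  0  7/4 ]
  [ 0  0  1   -2 ]
  [ 0  0  0    0 ]
The reduced form has 3 nonzero rows.

rank = 3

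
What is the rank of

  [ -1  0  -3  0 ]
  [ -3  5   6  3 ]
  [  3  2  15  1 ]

Multiply ρ1 by -1.
  [  1  0   3  0 ]
  [ -3  5   6  3 ]
  [  3  2  15  1 ]
Add 3 times ρ1 to ρ2.
  [ 1  0   3  0 ]
  [ 0  5  15  3 ]
  [ 3  2  15  1 ]
Subtract 3 times ρ1 from ρ3.
  [ 1  0   3  0 ]
  [ 0  5  15  3 ]
  [ 0  2   6  1 ]
Multiply ρ2 by 1/5.
  [ 1  0  3    0 ]
  [ 0  1  3  3/5 ]
  [ 0  2  6    1 ]
Subtract 2 times ρ2 from ρ3.
  [ 1  0  3     0 ]
  [ 0  1  3   3/5 ]
  [ 0  0  0  -1/5 ]
Multiply ρ3 by -5.
  [ 1  0  3    0 ]
  [ 0  1  3  3/5 ]
  [ 0  0  0    1 ]
Subtract 3/5 times ρ3 from ρ2.
  [ 1  0  3  0 ]
  [ 0  1  3  0 ]
  [ 0  0  0  1 ]
The reduced form has 3 nonzero rows.

rank = 3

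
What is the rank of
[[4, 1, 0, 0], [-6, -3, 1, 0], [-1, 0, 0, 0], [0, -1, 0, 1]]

rank = 4

R1 → 1/4·R1
  [  1  1/4  0  0 ]
  [ -6   -3  1  0 ]
  [ -1    0  0  0 ]
  [  0   -1  0  1 ]
R2 → R2 + 6·R1
  [  1   1/4  0  0 ]
  [  0  -3/2  1  0 ]
  [ -1     0  0  0 ]
  [  0    -1  0  1 ]
R3 → R3 + R1
  [ 1   1/4  0  0 ]
  [ 0  -3/2  1  0 ]
  [ 0   1/4  0  0 ]
  [ 0    -1  0  1 ]
R2 → -2/3·R2
  [ 1  1/4     0  0 ]
  [ 0    1  -2/3  0 ]
  [ 0  1/4     0  0 ]
  [ 0   -1     0  1 ]
R3 → R3 − 1/4·R2
  [ 1  1/4     0  0 ]
  [ 0    1  -2/3  0 ]
  [ 0    0   1/6  0 ]
  [ 0   -1     0  1 ]
R4 → R4 + R2
  [ 1  1/4     0  0 ]
  [ 0    1  -2/3  0 ]
  [ 0    0   1/6  0 ]
  [ 0    0  -2/3  1 ]
R3 → 6·R3
  [ 1  1/4     0  0 ]
  [ 0    1  -2/3  0 ]
  [ 0    0     1  0 ]
  [ 0    0  -2/3  1 ]
R4 → R4 + 2/3·R3
  [ 1  1/4     0  0 ]
  [ 0    1  -2/3  0 ]
  [ 0    0     1  0 ]
  [ 0    0     0  1 ]
R2 → R2 + 2/3·R3
  [ 1  1/4  0  0 ]
  [ 0    1  0  0 ]
  [ 0    0  1  0 ]
  [ 0    0  0  1 ]
R1 → R1 − 1/4·R2
  [ 1  0  0  0 ]
  [ 0  1  0  0 ]
  [ 0  0  1  0 ]
  [ 0  0  0  1 ]
The reduced form has 4 nonzero rows.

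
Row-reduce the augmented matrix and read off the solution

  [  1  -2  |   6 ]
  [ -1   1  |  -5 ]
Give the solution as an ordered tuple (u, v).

(4, -1)

r2 -> r2 + r1
  [ 1  -2  |  6 ]
  [ 0  -1  |  1 ]
r2 -> -1·r2
  [ 1  -2  |   6 ]
  [ 0   1  |  -1 ]
r1 -> r1 + 2·r2
  [ 1  0  |   4 ]
  [ 0  1  |  -1 ]
Reading off the last column: u = 4, v = -1.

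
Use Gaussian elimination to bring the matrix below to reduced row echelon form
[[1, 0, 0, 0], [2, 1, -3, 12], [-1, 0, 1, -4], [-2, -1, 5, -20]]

R2 → R2 − 2·R1
  [  1   0   0    0 ]
  [  0   1  -3   12 ]
  [ -1   0   1   -4 ]
  [ -2  -1   5  -20 ]
R3 → R3 + R1
  [  1   0   0    0 ]
  [  0   1  -3   12 ]
  [  0   0   1   -4 ]
  [ -2  -1   5  -20 ]
R4 → R4 + 2·R1
  [ 1   0   0    0 ]
  [ 0   1  -3   12 ]
  [ 0   0   1   -4 ]
  [ 0  -1   5  -20 ]
R4 → R4 + R2
  [ 1  0   0   0 ]
  [ 0  1  -3  12 ]
  [ 0  0   1  -4 ]
  [ 0  0   2  -8 ]
R4 → R4 − 2·R3
  [ 1  0   0   0 ]
  [ 0  1  -3  12 ]
  [ 0  0   1  -4 ]
  [ 0  0   0   0 ]
R2 → R2 + 3·R3
  [ 1  0  0   0 ]
  [ 0  1  0   0 ]
  [ 0  0  1  -4 ]
  [ 0  0  0   0 ]

[[1, 0, 0, 0], [0, 1, 0, 0], [0, 0, 1, -4], [0, 0, 0, 0]]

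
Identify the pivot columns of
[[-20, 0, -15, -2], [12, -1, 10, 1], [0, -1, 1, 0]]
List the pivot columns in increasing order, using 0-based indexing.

Multiply r1 by -1/20.
  [  1   0  3/4  1/10 ]
  [ 12  -1   10     1 ]
  [  0  -1    1     0 ]
Subtract 12 times r1 from r2.
  [ 1   0  3/4  1/10 ]
  [ 0  -1    1  -1/5 ]
  [ 0  -1    1     0 ]
Multiply r2 by -1.
  [ 1   0  3/4  1/10 ]
  [ 0   1   -1   1/5 ]
  [ 0  -1    1     0 ]
Add r2 to r3.
  [ 1  0  3/4  1/10 ]
  [ 0  1   -1   1/5 ]
  [ 0  0    0   1/5 ]
Multiply r3 by 5.
  [ 1  0  3/4  1/10 ]
  [ 0  1   -1   1/5 ]
  [ 0  0    0     1 ]
Subtract 1/5 times r3 from r2.
  [ 1  0  3/4  1/10 ]
  [ 0  1   -1     0 ]
  [ 0  0    0     1 ]
Subtract 1/10 times r3 from r1.
  [ 1  0  3/4  0 ]
  [ 0  1   -1  0 ]
  [ 0  0    0  1 ]
Pivot columns are the columns containing a leading 1.

0, 1, 3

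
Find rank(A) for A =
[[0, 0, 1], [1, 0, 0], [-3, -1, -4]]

R1 <-> R2
  [  1   0   0 ]
  [  0   0   1 ]
  [ -3  -1  -4 ]
R3 -> R3 + 3·R1
  [ 1   0   0 ]
  [ 0   0   1 ]
  [ 0  -1  -4 ]
R2 <-> R3
  [ 1   0   0 ]
  [ 0  -1  -4 ]
  [ 0   0   1 ]
R2 -> -1·R2
  [ 1  0  0 ]
  [ 0  1  4 ]
  [ 0  0  1 ]
R2 -> R2 − 4·R3
  [ 1  0  0 ]
  [ 0  1  0 ]
  [ 0  0  1 ]
The reduced form has 3 nonzero rows.

rank = 3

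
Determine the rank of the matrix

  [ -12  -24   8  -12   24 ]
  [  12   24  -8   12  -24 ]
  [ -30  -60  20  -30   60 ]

rank = 1

ρ1 -> -1/12·ρ1
  [   1    2  -2/3    1   -2 ]
  [  12   24    -8   12  -24 ]
  [ -30  -60    20  -30   60 ]
ρ2 -> ρ2 − 12·ρ1
  [   1    2  -2/3    1  -2 ]
  [   0    0     0    0   0 ]
  [ -30  -60    20  -30  60 ]
ρ3 -> ρ3 + 30·ρ1
  [ 1  2  -2/3  1  -2 ]
  [ 0  0     0  0   0 ]
  [ 0  0     0  0   0 ]
The reduced form has 1 nonzero row.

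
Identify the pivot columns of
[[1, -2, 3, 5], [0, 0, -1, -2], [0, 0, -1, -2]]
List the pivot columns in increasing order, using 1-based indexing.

1, 3

R2 := -1·R2
  [ 1  -2   3   5 ]
  [ 0   0   1   2 ]
  [ 0   0  -1  -2 ]
R3 := R3 + R2
  [ 1  -2  3  5 ]
  [ 0   0  1  2 ]
  [ 0   0  0  0 ]
R1 := R1 − 3·R2
  [ 1  -2  0  -1 ]
  [ 0   0  1   2 ]
  [ 0   0  0   0 ]
Pivot columns are the columns containing a leading 1.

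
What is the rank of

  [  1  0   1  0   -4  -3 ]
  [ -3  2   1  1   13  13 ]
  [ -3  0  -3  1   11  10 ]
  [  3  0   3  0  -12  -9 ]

rank = 3

R2 := R2 + 3·R1
  [  1  0   1  0   -4  -3 ]
  [  0  2   4  1    1   4 ]
  [ -3  0  -3  1   11  10 ]
  [  3  0   3  0  -12  -9 ]
R3 := R3 + 3·R1
  [ 1  0  1  0   -4  -3 ]
  [ 0  2  4  1    1   4 ]
  [ 0  0  0  1   -1   1 ]
  [ 3  0  3  0  -12  -9 ]
R4 := R4 − 3·R1
  [ 1  0  1  0  -4  -3 ]
  [ 0  2  4  1   1   4 ]
  [ 0  0  0  1  -1   1 ]
  [ 0  0  0  0   0   0 ]
R2 := 1/2·R2
  [ 1  0  1    0   -4  -3 ]
  [ 0  1  2  1/2  1/2   2 ]
  [ 0  0  0    1   -1   1 ]
  [ 0  0  0    0    0   0 ]
R2 := R2 − 1/2·R3
  [ 1  0  1  0  -4   -3 ]
  [ 0  1  2  0   1  3/2 ]
  [ 0  0  0  1  -1    1 ]
  [ 0  0  0  0   0    0 ]
The reduced form has 3 nonzero rows.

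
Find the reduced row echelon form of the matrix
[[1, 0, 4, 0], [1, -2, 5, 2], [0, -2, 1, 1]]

ρ2 := ρ2 − ρ1
  [ 1   0  4  0 ]
  [ 0  -2  1  2 ]
  [ 0  -2  1  1 ]
ρ2 := -1/2·ρ2
  [ 1   0     4   0 ]
  [ 0   1  -1/2  -1 ]
  [ 0  -2     1   1 ]
ρ3 := ρ3 + 2·ρ2
  [ 1  0     4   0 ]
  [ 0  1  -1/2  -1 ]
  [ 0  0     0  -1 ]
ρ3 := -1·ρ3
  [ 1  0     4   0 ]
  [ 0  1  -1/2  -1 ]
  [ 0  0     0   1 ]
ρ2 := ρ2 + ρ3
  [ 1  0     4  0 ]
  [ 0  1  -1/2  0 ]
  [ 0  0     0  1 ]

[[1, 0, 4, 0], [0, 1, -1/2, 0], [0, 0, 0, 1]]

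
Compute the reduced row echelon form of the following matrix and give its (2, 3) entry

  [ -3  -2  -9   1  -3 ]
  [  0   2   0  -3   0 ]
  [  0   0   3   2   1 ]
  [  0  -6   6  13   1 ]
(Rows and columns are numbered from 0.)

R1 ← -1/3·R1
  [ 1  2/3  3  -1/3  1 ]
  [ 0    2  0    -3  0 ]
  [ 0    0  3     2  1 ]
  [ 0   -6  6    13  1 ]
R2 ← 1/2·R2
  [ 1  2/3  3  -1/3  1 ]
  [ 0    1  0  -3/2  0 ]
  [ 0    0  3     2  1 ]
  [ 0   -6  6    13  1 ]
R4 ← R4 + 6·R2
  [ 1  2/3  3  -1/3  1 ]
  [ 0    1  0  -3/2  0 ]
  [ 0    0  3     2  1 ]
  [ 0    0  6     4  1 ]
R3 ← 1/3·R3
  [ 1  2/3  3  -1/3    1 ]
  [ 0    1  0  -3/2    0 ]
  [ 0    0  1   2/3  1/3 ]
  [ 0    0  6     4    1 ]
R4 ← R4 − 6·R3
  [ 1  2/3  3  -1/3    1 ]
  [ 0    1  0  -3/2    0 ]
  [ 0    0  1   2/3  1/3 ]
  [ 0    0  0     0   -1 ]
R4 ← -1·R4
  [ 1  2/3  3  -1/3    1 ]
  [ 0    1  0  -3/2    0 ]
  [ 0    0  1   2/3  1/3 ]
  [ 0    0  0     0    1 ]
R3 ← R3 − 1/3·R4
  [ 1  2/3  3  -1/3  1 ]
  [ 0    1  0  -3/2  0 ]
  [ 0    0  1   2/3  0 ]
  [ 0    0  0     0  1 ]
R1 ← R1 − R4
  [ 1  2/3  3  -1/3  0 ]
  [ 0    1  0  -3/2  0 ]
  [ 0    0  1   2/3  0 ]
  [ 0    0  0     0  1 ]
R1 ← R1 − 3·R3
  [ 1  2/3  0  -7/3  0 ]
  [ 0    1  0  -3/2  0 ]
  [ 0    0  1   2/3  0 ]
  [ 0    0  0     0  1 ]
R1 ← R1 − 2/3·R2
  [ 1  0  0  -4/3  0 ]
  [ 0  1  0  -3/2  0 ]
  [ 0  0  1   2/3  0 ]
  [ 0  0  0     0  1 ]

2/3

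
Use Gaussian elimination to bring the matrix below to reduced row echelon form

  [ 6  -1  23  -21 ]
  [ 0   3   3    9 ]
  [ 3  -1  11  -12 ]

ρ1 ← 1/6·ρ1
  [ 1  -1/6  23/6  -7/2 ]
  [ 0     3     3     9 ]
  [ 3    -1    11   -12 ]
ρ3 ← ρ3 − 3·ρ1
  [ 1  -1/6  23/6  -7/2 ]
  [ 0     3     3     9 ]
  [ 0  -1/2  -1/2  -3/2 ]
ρ2 ← 1/3·ρ2
  [ 1  -1/6  23/6  -7/2 ]
  [ 0     1     1     3 ]
  [ 0  -1/2  -1/2  -3/2 ]
ρ3 ← ρ3 + 1/2·ρ2
  [ 1  -1/6  23/6  -7/2 ]
  [ 0     1     1     3 ]
  [ 0     0     0     0 ]
ρ1 ← ρ1 + 1/6·ρ2
  [ 1  0  4  -3 ]
  [ 0  1  1   3 ]
  [ 0  0  0   0 ]

[[1, 0, 4, -3], [0, 1, 1, 3], [0, 0, 0, 0]]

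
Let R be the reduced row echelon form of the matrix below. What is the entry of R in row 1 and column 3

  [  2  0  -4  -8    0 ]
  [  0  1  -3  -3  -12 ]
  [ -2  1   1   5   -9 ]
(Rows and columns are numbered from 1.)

-2

R1 → 1/2·R1
  [  1  0  -2  -4    0 ]
  [  0  1  -3  -3  -12 ]
  [ -2  1   1   5   -9 ]
R3 → R3 + 2·R1
  [ 1  0  -2  -4    0 ]
  [ 0  1  -3  -3  -12 ]
  [ 0  1  -3  -3   -9 ]
R3 → R3 − R2
  [ 1  0  -2  -4    0 ]
  [ 0  1  -3  -3  -12 ]
  [ 0  0   0   0    3 ]
R3 → 1/3·R3
  [ 1  0  -2  -4    0 ]
  [ 0  1  -3  -3  -12 ]
  [ 0  0   0   0    1 ]
R2 → R2 + 12·R3
  [ 1  0  -2  -4  0 ]
  [ 0  1  -3  -3  0 ]
  [ 0  0   0   0  1 ]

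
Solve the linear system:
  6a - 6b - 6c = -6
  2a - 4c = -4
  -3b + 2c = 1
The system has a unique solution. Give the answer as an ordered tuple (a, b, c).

Form the augmented matrix and row-reduce:
  [ 6  -6  -6  |  -6 ]
  [ 2   0  -4  |  -4 ]
  [ 0  -3   2  |   1 ]
ρ1 := 1/6·ρ1
  [ 1  -1  -1  |  -1 ]
  [ 2   0  -4  |  -4 ]
  [ 0  -3   2  |   1 ]
ρ2 := ρ2 − 2·ρ1
  [ 1  -1  -1  |  -1 ]
  [ 0   2  -2  |  -2 ]
  [ 0  -3   2  |   1 ]
ρ2 := 1/2·ρ2
  [ 1  -1  -1  |  -1 ]
  [ 0   1  -1  |  -1 ]
  [ 0  -3   2  |   1 ]
ρ3 := ρ3 + 3·ρ2
  [ 1  -1  -1  |  -1 ]
  [ 0   1  -1  |  -1 ]
  [ 0   0  -1  |  -2 ]
ρ3 := -1·ρ3
  [ 1  -1  -1  |  -1 ]
  [ 0   1  -1  |  -1 ]
  [ 0   0   1  |   2 ]
ρ2 := ρ2 + ρ3
  [ 1  -1  -1  |  -1 ]
  [ 0   1   0  |   1 ]
  [ 0   0   1  |   2 ]
ρ1 := ρ1 + ρ3
  [ 1  -1  0  |  1 ]
  [ 0   1  0  |  1 ]
  [ 0   0  1  |  2 ]
ρ1 := ρ1 + ρ2
  [ 1  0  0  |  2 ]
  [ 0  1  0  |  1 ]
  [ 0  0  1  |  2 ]
Reading off the last column: a = 2, b = 1, c = 2.

(2, 1, 2)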